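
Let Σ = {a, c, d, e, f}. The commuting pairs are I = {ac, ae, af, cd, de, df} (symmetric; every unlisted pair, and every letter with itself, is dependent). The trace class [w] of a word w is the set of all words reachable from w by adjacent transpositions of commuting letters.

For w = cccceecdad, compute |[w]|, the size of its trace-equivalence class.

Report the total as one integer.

piece 0:c — minimal
piece 1:c rests on {0:c}
piece 2:c rests on {1:c}
piece 3:c rests on {2:c}
piece 4:e rests on {3:c}
piece 5:e rests on {4:e}
piece 6:c rests on {5:e}
piece 7:d — minimal
piece 8:a rests on {7:d}
piece 9:d rests on {8:a}
minimal pieces: {0:c, 7:d}
ways to finish when only these pieces remain (= sum over removing one remaining piece with nothing left below it):
  1 left: {6}→1  {9}→1
  2 left: {5,6}→1  {6,9}→2  {8,9}→1
  3 left: {4,5,6}→1  {5,6,9}→3  {6,8,9}→3  {7,8,9}→1
  4 left: {3,4,5,6}→1  {4,5,6,9}→4  {5,6,8,9}→6  {6,7,8,9}→4
  5 left: {2,3,4,5,6}→1  {3,4,5,6,9}→5  {4,5,6,8,9}→10  {5,6,7,8,9}→10
  6 left: {1,2,3,4,5,6}→1  {2,3,4,5,6,9}→6  {3,4,5,6,8,9}→15  {4,5,6,7,8,9}→20
  7 left: {0,1,2,3,4,5,6}→1  {1,2,3,4,5,6,9}→7  {2,3,4,5,6,8,9}→21  {3,4,5,6,7,8,9}→35
  8 left: {0,1,2,3,4,5,6,9}→8  {1,2,3,4,5,6,8,9}→28  {2,3,4,5,6,7,8,9}→56
  placing 0:c first → 84 extensions
  placing 7:d first → 36 extensions
total linear extensions = 120

120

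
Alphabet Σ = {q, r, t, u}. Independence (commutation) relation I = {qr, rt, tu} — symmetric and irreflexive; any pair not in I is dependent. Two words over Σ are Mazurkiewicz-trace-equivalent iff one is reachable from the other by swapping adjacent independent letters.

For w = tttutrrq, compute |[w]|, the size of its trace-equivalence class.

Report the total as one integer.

55

piece 0:t — minimal
piece 1:t rests on {0:t}
piece 2:t rests on {1:t}
piece 3:u — minimal
piece 4:t rests on {2:t}
piece 5:r rests on {3:u}
piece 6:r rests on {5:r}
piece 7:q rests on {3:u, 4:t}
minimal pieces: {0:t, 3:u}
ways to finish when only these pieces remain (= sum over removing one remaining piece with nothing left below it):
  1 left: {6}→1  {7}→1
  2 left: {4,7}→1  {5,6}→1  {6,7}→2
  3 left: {2,4,7}→1  {4,6,7}→3  {5,6,7}→3
  4 left: {1,2,4,7}→1  {2,4,6,7}→4  {3,5,6,7}→3  {4,5,6,7}→6
  5 left: {0,1,2,4,7}→1  {1,2,4,6,7}→5  {2,4,5,6,7}→10  {3,4,5,6,7}→9
  6 left: {0,1,2,4,6,7}→6  {1,2,4,5,6,7}→15  {2,3,4,5,6,7}→19
  placing 0:t first → 34 extensions
  placing 3:u first → 21 extensions
total linear extensions = 55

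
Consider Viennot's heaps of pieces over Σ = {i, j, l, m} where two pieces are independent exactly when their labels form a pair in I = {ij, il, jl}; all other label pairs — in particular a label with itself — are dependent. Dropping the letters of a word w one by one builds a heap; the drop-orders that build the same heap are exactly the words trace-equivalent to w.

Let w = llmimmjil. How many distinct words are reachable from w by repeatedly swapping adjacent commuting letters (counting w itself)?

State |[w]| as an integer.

drop 0:l onto floor
drop 1:l onto {0:l}
drop 2:m onto {1:l}
drop 3:i onto {2:m}
drop 4:m onto {3:i}
drop 5:m onto {4:m}
drop 6:j onto {5:m}
drop 7:i onto {5:m}
drop 8:l onto {5:m}
ground layer = {0:l}
drop-orders for the pieces not yet dropped (sum over which currently-grounded one goes next):
  1 to go: {6} 1  {7} 1  {8} 1
  2 to go: {6,7} 2  {6,8} 2  {7,8} 2
  3 to go: {6,7,8} 6
  4 to go: {5,6,7,8} 6
  5 to go: {4,5,6,7,8} 6
  6 to go: {3,4,5,6,7,8} 6
  7 to go: {2,3,4,5,6,7,8} 6
  if 0:l drops first: 6 orders

6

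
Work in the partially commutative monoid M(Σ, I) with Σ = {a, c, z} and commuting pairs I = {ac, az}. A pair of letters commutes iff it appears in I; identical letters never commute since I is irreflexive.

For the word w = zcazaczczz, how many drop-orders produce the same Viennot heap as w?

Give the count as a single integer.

45

drop 0:z onto floor
drop 1:c onto {0:z}
drop 2:a onto floor
drop 3:z onto {1:c}
drop 4:a onto {2:a}
drop 5:c onto {3:z}
drop 6:z onto {5:c}
drop 7:c onto {6:z}
drop 8:z onto {7:c}
drop 9:z onto {8:z}
ground layer = {0:z, 2:a}
drop-orders for the pieces not yet dropped (sum over which currently-grounded one goes next):
  1 to go: {4} 1  {9} 1
  2 to go: {2,4} 1  {4,9} 2  {8,9} 1
  3 to go: {2,4,9} 3  {4,8,9} 3  {7,8,9} 1
  4 to go: {2,4,8,9} 6  {4,7,8,9} 4  {6,7,8,9} 1
  5 to go: {2,4,7,8,9} 10  {4,6,7,8,9} 5  {5,6,7,8,9} 1
  6 to go: {2,4,6,7,8,9} 15  {3,5,6,7,8,9} 1  {4,5,6,7,8,9} 6
  7 to go: {1,3,5,6,7,8,9} 1  {2,4,5,6,7,8,9} 21  {3,4,5,6,7,8,9} 7
  8 to go: {0,1,3,5,6,7,8,9} 1  {1,3,4,5,6,7,8,9} 8  {2,3,4,5,6,7,8,9} 28
  if 0:z drops first: 36 orders
  if 2:a drops first: 9 orders
heap linearizations: 45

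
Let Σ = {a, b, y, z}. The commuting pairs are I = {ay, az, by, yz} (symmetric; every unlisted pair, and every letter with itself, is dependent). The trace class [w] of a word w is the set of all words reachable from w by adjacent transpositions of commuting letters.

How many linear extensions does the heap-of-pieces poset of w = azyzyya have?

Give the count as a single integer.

piece 0:a — minimal
piece 1:z — minimal
piece 2:y — minimal
piece 3:z rests on {1:z}
piece 4:y rests on {2:y}
piece 5:y rests on {4:y}
piece 6:a rests on {0:a}
minimal pieces: {0:a, 1:z, 2:y}
ways to finish when only these pieces remain (= sum over removing one remaining piece with nothing left below it):
  1 left: {3}→1  {5}→1  {6}→1
  2 left: {0,6}→1  {1,3}→1  {3,5}→2  {3,6}→2  {4,5}→1  {5,6}→2
  3 left: {0,3,6}→3  {0,5,6}→3  {1,3,5}→3  {1,3,6}→3  {2,4,5}→1  {3,4,5}→3  {3,5,6}→6  {4,5,6}→3
  4 left: {0,1,3,6}→6  {0,3,5,6}→12  {0,4,5,6}→6  {1,3,4,5}→6  {1,3,5,6}→12  {2,3,4,5}→4  {2,4,5,6}→4  {3,4,5,6}→12
  5 left: {0,1,3,5,6}→30  {0,2,4,5,6}→10  {0,3,4,5,6}→30  {1,2,3,4,5}→10  {1,3,4,5,6}→30  {2,3,4,5,6}→20
  placing 0:a first → 60 extensions
  placing 1:z first → 60 extensions
  placing 2:y first → 90 extensions
total linear extensions = 210

210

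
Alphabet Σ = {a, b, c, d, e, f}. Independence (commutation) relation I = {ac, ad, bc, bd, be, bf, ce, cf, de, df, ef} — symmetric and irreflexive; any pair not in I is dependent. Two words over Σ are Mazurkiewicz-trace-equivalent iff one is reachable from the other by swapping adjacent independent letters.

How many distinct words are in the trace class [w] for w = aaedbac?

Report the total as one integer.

42

0(a) covers ∅
1(a) covers 0:a
2(e) covers 1:a
3(d) covers ∅
4(b) covers 1:a
5(a) covers 2:e, 4:b
6(c) covers 3:d
floor of heap: 0:a, 3:d
completions by unplaced set U, small U first (add the entries for U minus each lowest piece of U):
  |U|=1: {5}:1  {6}:1
  |U|=2: {2,5}:1  {3,6}:1  {4,5}:1  {5,6}:2
  |U|=3: {2,4,5}:2  {2,5,6}:3  {3,5,6}:3  {4,5,6}:3
  |U|=4: {1,2,4,5}:2  {2,3,5,6}:6  {2,4,5,6}:8  {3,4,5,6}:6
  |U|=5: {0,1,2,4,5}:2  {1,2,4,5,6}:10  {2,3,4,5,6}:20
  start at 0(a): 30
  start at 3(d): 12
sum over floor = 42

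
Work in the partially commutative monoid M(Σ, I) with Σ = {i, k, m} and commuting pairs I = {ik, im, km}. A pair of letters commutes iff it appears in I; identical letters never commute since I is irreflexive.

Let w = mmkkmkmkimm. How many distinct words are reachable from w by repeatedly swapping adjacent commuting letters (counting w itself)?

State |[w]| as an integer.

2310

#0=m has no predecessor
#1=m depends on [0:m]
#2=k has no predecessor
#3=k depends on [2:k]
#4=m depends on [1:m]
#5=k depends on [3:k]
#6=m depends on [4:m]
#7=k depends on [5:k]
#8=i has no predecessor
#9=m depends on [6:m]
#10=m depends on [9:m]
sources: [0:m, 2:k, 8:i]
N(rest) = Σ N(rest − s) over sources s of rest; N(one piece) = 1:
  size 1 → [7]=1  [8]=1  [10]=1
  size 2 → [5,7]=1  [7,8]=2  [7,10]=2  [8,10]=2  [9,10]=1
  size 3 → [3,5,7]=1  [5,7,8]=3  [5,7,10]=3  [6,9,10]=1  [7,8,10]=6  [7,9,10]=3  [8,9,10]=3
  size 4 → [2,3,5,7]=1  [3,5,7,8]=4  [3,5,7,10]=4  [4,6,9,10]=1  [5,7,8,10]=12  [5,7,9,10]=6  [6,7,9,10]=4  [6,8,9,10]=4  [7,8,9,10]=12
  size 5 → [1,4,6,9,10]=1  [2,3,5,7,8]=5  [2,3,5,7,10]=5  [3,5,7,8,10]=20  [3,5,7,9,10]=10  [4,6,7,9,10]=5  [4,6,8,9,10]=5  [5,6,7,9,10]=10  [5,7,8,9,10]=30  [6,7,8,9,10]=20
  size 6 → [0,1,4,6,9,10]=1  [1,4,6,7,9,10]=6  [1,4,6,8,9,10]=6  [2,3,5,7,8,10]=30  [2,3,5,7,9,10]=15  [3,5,6,7,9,10]=20  [3,5,7,8,9,10]=60  [4,5,6,7,9,10]=15  [4,6,7,8,9,10]=30  [5,6,7,8,9,10]=60
  size 7 → [0,1,4,6,7,9,10]=7  [0,1,4,6,8,9,10]=7  [1,4,5,6,7,9,10]=21  [1,4,6,7,8,9,10]=42  [2,3,5,6,7,9,10]=35  [2,3,5,7,8,9,10]=105  [3,4,5,6,7,9,10]=35  [3,5,6,7,8,9,10]=140  [4,5,6,7,8,9,10]=105
  size 8 → [0,1,4,5,6,7,9,10]=28  [0,1,4,6,7,8,9,10]=56  [1,3,4,5,6,7,9,10]=56  [1,4,5,6,7,8,9,10]=168  [2,3,4,5,6,7,9,10]=70  [2,3,5,6,7,8,9,10]=280  [3,4,5,6,7,8,9,10]=280
  size 9 → [0,1,3,4,5,6,7,9,10]=84  [0,1,4,5,6,7,8,9,10]=252  [1,2,3,4,5,6,7,9,10]=126  [1,3,4,5,6,7,8,9,10]=504  [2,3,4,5,6,7,8,9,10]=630
  first=0(m) contributes 1260
  first=2(k) contributes 840
  first=8(i) contributes 210
|[w]| = 2310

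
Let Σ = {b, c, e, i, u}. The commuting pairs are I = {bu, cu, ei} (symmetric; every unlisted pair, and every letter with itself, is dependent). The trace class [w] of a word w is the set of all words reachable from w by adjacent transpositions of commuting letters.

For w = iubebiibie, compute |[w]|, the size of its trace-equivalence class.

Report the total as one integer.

4

piece 0:i — minimal
piece 1:u rests on {0:i}
piece 2:b rests on {0:i}
piece 3:e rests on {1:u, 2:b}
piece 4:b rests on {3:e}
piece 5:i rests on {4:b}
piece 6:i rests on {5:i}
piece 7:b rests on {6:i}
piece 8:i rests on {7:b}
piece 9:e rests on {7:b}
minimal pieces: {0:i}
ways to finish when only these pieces remain (= sum over removing one remaining piece with nothing left below it):
  1 left: {8}→1  {9}→1
  2 left: {8,9}→2
  3 left: {7,8,9}→2
  4 left: {6,7,8,9}→2
  5 left: {5,6,7,8,9}→2
  6 left: {4,5,6,7,8,9}→2
  7 left: {3,4,5,6,7,8,9}→2
  8 left: {1,3,4,5,6,7,8,9}→2  {2,3,4,5,6,7,8,9}→2
  placing 0:i first → 4 extensions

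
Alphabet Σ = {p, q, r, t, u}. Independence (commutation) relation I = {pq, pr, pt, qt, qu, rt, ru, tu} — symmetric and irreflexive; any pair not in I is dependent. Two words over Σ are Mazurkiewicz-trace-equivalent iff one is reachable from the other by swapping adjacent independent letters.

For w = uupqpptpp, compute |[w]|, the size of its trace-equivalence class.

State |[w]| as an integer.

72

drop 0:u onto floor
drop 1:u onto {0:u}
drop 2:p onto {1:u}
drop 3:q onto floor
drop 4:p onto {2:p}
drop 5:p onto {4:p}
drop 6:t onto floor
drop 7:p onto {5:p}
drop 8:p onto {7:p}
ground layer = {0:u, 3:q, 6:t}
drop-orders for the pieces not yet dropped (sum over which currently-grounded one goes next):
  1 to go: {3} 1  {6} 1  {8} 1
  2 to go: {3,6} 2  {3,8} 2  {6,8} 2  {7,8} 1
  3 to go: {3,6,8} 6  {3,7,8} 3  {5,7,8} 1  {6,7,8} 3
  4 to go: {3,5,7,8} 4  {3,6,7,8} 12  {4,5,7,8} 1  {5,6,7,8} 4
  5 to go: {2,4,5,7,8} 1  {3,4,5,7,8} 5  {3,5,6,7,8} 20  {4,5,6,7,8} 5
  6 to go: {1,2,4,5,7,8} 1  {2,3,4,5,7,8} 6  {2,4,5,6,7,8} 6  {3,4,5,6,7,8} 30
  7 to go: {0,1,2,4,5,7,8} 1  {1,2,3,4,5,7,8} 7  {1,2,4,5,6,7,8} 7  {2,3,4,5,6,7,8} 42
  if 0:u drops first: 56 orders
  if 3:q drops first: 8 orders
  if 6:t drops first: 8 orders
heap linearizations: 72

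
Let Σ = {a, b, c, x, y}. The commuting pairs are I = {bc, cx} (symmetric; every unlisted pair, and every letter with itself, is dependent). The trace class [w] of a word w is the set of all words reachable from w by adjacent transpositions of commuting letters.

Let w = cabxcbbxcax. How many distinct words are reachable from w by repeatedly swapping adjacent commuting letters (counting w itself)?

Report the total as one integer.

21

drop 0:c onto floor
drop 1:a onto {0:c}
drop 2:b onto {1:a}
drop 3:x onto {2:b}
drop 4:c onto {1:a}
drop 5:b onto {3:x}
drop 6:b onto {5:b}
drop 7:x onto {6:b}
drop 8:c onto {4:c}
drop 9:a onto {7:x, 8:c}
drop 10:x onto {9:a}
ground layer = {0:c}
drop-orders for the pieces not yet dropped (sum over which currently-grounded one goes next):
  1 to go: {10} 1
  2 to go: {9,10} 1
  3 to go: {7,9,10} 1  {8,9,10} 1
  4 to go: {4,8,9,10} 1  {6,7,9,10} 1  {7,8,9,10} 2
  5 to go: {4,7,8,9,10} 3  {5,6,7,9,10} 1  {6,7,8,9,10} 3
  6 to go: {3,5,6,7,9,10} 1  {4,6,7,8,9,10} 6  {5,6,7,8,9,10} 4
  7 to go: {2,3,5,6,7,9,10} 1  {3,5,6,7,8,9,10} 5  {4,5,6,7,8,9,10} 10
  8 to go: {2,3,5,6,7,8,9,10} 6  {3,4,5,6,7,8,9,10} 15
  9 to go: {2,3,4,5,6,7,8,9,10} 21
  if 0:c drops first: 21 orders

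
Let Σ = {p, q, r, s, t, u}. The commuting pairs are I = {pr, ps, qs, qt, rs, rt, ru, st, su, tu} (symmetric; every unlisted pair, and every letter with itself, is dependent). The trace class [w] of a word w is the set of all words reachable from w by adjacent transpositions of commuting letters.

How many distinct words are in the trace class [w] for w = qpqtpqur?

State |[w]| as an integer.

drop 0:q onto floor
drop 1:p onto {0:q}
drop 2:q onto {1:p}
drop 3:t onto {1:p}
drop 4:p onto {2:q, 3:t}
drop 5:q onto {4:p}
drop 6:u onto {5:q}
drop 7:r onto {5:q}
ground layer = {0:q}
drop-orders for the pieces not yet dropped (sum over which currently-grounded one goes next):
  1 to go: {6} 1  {7} 1
  2 to go: {6,7} 2
  3 to go: {5,6,7} 2
  4 to go: {4,5,6,7} 2
  5 to go: {2,4,5,6,7} 2  {3,4,5,6,7} 2
  6 to go: {2,3,4,5,6,7} 4
  if 0:q drops first: 4 orders

4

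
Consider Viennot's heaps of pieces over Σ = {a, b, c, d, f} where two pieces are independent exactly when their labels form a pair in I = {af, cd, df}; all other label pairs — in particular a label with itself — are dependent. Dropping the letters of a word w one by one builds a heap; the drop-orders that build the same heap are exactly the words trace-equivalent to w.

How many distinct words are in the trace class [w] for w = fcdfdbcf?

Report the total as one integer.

10

piece 0:f — minimal
piece 1:c rests on {0:f}
piece 2:d — minimal
piece 3:f rests on {1:c}
piece 4:d rests on {2:d}
piece 5:b rests on {3:f, 4:d}
piece 6:c rests on {5:b}
piece 7:f rests on {6:c}
minimal pieces: {0:f, 2:d}
ways to finish when only these pieces remain (= sum over removing one remaining piece with nothing left below it):
  1 left: {7}→1
  2 left: {6,7}→1
  3 left: {5,6,7}→1
  4 left: {3,5,6,7}→1  {4,5,6,7}→1
  5 left: {1,3,5,6,7}→1  {2,4,5,6,7}→1  {3,4,5,6,7}→2
  6 left: {0,1,3,5,6,7}→1  {1,3,4,5,6,7}→3  {2,3,4,5,6,7}→3
  placing 0:f first → 6 extensions
  placing 2:d first → 4 extensions
total linear extensions = 10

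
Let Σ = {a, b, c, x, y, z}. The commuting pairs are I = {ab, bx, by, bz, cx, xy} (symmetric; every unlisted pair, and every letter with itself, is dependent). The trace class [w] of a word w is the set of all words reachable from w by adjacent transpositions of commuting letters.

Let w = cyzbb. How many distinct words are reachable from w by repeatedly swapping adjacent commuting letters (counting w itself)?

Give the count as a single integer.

0(c) covers ∅
1(y) covers 0:c
2(z) covers 1:y
3(b) covers 0:c
4(b) covers 3:b
floor of heap: 0:c
completions by unplaced set U, small U first (add the entries for U minus each lowest piece of U):
  |U|=1: {2}:1  {4}:1
  |U|=2: {1,2}:1  {2,4}:2  {3,4}:1
  |U|=3: {1,2,4}:3  {2,3,4}:3
  start at 0(c): 6

6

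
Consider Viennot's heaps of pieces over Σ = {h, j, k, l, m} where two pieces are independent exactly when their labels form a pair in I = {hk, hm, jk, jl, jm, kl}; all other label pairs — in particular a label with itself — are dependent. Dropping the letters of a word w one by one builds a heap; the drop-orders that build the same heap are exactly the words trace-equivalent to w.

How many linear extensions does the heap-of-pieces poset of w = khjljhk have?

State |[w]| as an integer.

63

#0=k has no predecessor
#1=h has no predecessor
#2=j depends on [1:h]
#3=l depends on [1:h]
#4=j depends on [2:j]
#5=h depends on [3:l, 4:j]
#6=k depends on [0:k]
sources: [0:k, 1:h]
N(rest) = Σ N(rest − s) over sources s of rest; N(one piece) = 1:
  size 1 → [5]=1  [6]=1
  size 2 → [0,6]=1  [3,5]=1  [4,5]=1  [5,6]=2
  size 3 → [0,5,6]=3  [2,4,5]=1  [3,4,5]=2  [3,5,6]=3  [4,5,6]=3
  size 4 → [0,3,5,6]=6  [0,4,5,6]=6  [2,3,4,5]=3  [2,4,5,6]=4  [3,4,5,6]=8
  size 5 → [0,2,4,5,6]=10  [0,3,4,5,6]=20  [1,2,3,4,5]=3  [2,3,4,5,6]=15
  first=0(k) contributes 18
  first=1(h) contributes 45
|[w]| = 63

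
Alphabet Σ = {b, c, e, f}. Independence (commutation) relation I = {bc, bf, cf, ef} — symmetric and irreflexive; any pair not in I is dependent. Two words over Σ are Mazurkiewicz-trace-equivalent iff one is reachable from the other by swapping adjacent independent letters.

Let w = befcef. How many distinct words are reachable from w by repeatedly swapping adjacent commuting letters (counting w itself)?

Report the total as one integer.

piece 0:b — minimal
piece 1:e rests on {0:b}
piece 2:f — minimal
piece 3:c rests on {1:e}
piece 4:e rests on {3:c}
piece 5:f rests on {2:f}
minimal pieces: {0:b, 2:f}
ways to finish when only these pieces remain (= sum over removing one remaining piece with nothing left below it):
  1 left: {4}→1  {5}→1
  2 left: {2,5}→1  {3,4}→1  {4,5}→2
  3 left: {1,3,4}→1  {2,4,5}→3  {3,4,5}→3
  4 left: {0,1,3,4}→1  {1,3,4,5}→4  {2,3,4,5}→6
  placing 0:b first → 10 extensions
  placing 2:f first → 5 extensions
total linear extensions = 15

15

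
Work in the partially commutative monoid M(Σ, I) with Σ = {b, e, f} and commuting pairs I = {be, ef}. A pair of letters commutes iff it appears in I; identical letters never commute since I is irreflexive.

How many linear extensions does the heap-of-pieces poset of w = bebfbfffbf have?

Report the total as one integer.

0(b) covers ∅
1(e) covers ∅
2(b) covers 0:b
3(f) covers 2:b
4(b) covers 3:f
5(f) covers 4:b
6(f) covers 5:f
7(f) covers 6:f
8(b) covers 7:f
9(f) covers 8:b
floor of heap: 0:b, 1:e
completions by unplaced set U, small U first (add the entries for U minus each lowest piece of U):
  |U|=1: {1}:1  {9}:1
  |U|=2: {1,9}:2  {8,9}:1
  |U|=3: {1,8,9}:3  {7,8,9}:1
  |U|=4: {1,7,8,9}:4  {6,7,8,9}:1
  |U|=5: {1,6,7,8,9}:5  {5,6,7,8,9}:1
  |U|=6: {1,5,6,7,8,9}:6  {4,5,6,7,8,9}:1
  |U|=7: {1,4,5,6,7,8,9}:7  {3,4,5,6,7,8,9}:1
  |U|=8: {1,3,4,5,6,7,8,9}:8  {2,3,4,5,6,7,8,9}:1
  start at 0(b): 9
  start at 1(e): 1
sum over floor = 10

10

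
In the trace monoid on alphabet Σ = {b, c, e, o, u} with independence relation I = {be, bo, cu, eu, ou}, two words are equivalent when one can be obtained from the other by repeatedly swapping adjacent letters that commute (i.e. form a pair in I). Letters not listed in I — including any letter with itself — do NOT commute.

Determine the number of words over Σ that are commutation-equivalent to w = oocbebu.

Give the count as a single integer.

0(o) covers ∅
1(o) covers 0:o
2(c) covers 1:o
3(b) covers 2:c
4(e) covers 2:c
5(b) covers 3:b
6(u) covers 5:b
floor of heap: 0:o
completions by unplaced set U, small U first (add the entries for U minus each lowest piece of U):
  |U|=1: {4}:1  {6}:1
  |U|=2: {4,6}:2  {5,6}:1
  |U|=3: {3,5,6}:1  {4,5,6}:3
  |U|=4: {3,4,5,6}:4
  |U|=5: {2,3,4,5,6}:4
  start at 0(o): 4

4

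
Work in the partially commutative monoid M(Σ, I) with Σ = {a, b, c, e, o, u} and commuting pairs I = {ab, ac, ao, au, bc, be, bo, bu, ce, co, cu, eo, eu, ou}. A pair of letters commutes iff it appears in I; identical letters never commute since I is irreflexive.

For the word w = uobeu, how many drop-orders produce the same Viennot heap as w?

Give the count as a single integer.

60

piece 0:u — minimal
piece 1:o — minimal
piece 2:b — minimal
piece 3:e — minimal
piece 4:u rests on {0:u}
minimal pieces: {0:u, 1:o, 2:b, 3:e}
ways to finish when only these pieces remain (= sum over removing one remaining piece with nothing left below it):
  1 left: {1}→1  {2}→1  {3}→1  {4}→1
  2 left: {0,4}→1  {1,2}→2  {1,3}→2  {1,4}→2  {2,3}→2  {2,4}→2  {3,4}→2
  3 left: {0,1,4}→3  {0,2,4}→3  {0,3,4}→3  {1,2,3}→6  {1,2,4}→6  {1,3,4}→6  {2,3,4}→6
  placing 0:u first → 24 extensions
  placing 1:o first → 12 extensions
  placing 2:b first → 12 extensions
  placing 3:e first → 12 extensions
total linear extensions = 60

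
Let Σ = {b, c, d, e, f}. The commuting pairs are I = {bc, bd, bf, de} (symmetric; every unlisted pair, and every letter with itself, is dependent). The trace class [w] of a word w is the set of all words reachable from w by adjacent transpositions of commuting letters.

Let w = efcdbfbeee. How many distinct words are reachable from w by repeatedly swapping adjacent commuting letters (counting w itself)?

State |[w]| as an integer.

drop 0:e onto floor
drop 1:f onto {0:e}
drop 2:c onto {1:f}
drop 3:d onto {2:c}
drop 4:b onto {0:e}
drop 5:f onto {3:d}
drop 6:b onto {4:b}
drop 7:e onto {5:f, 6:b}
drop 8:e onto {7:e}
drop 9:e onto {8:e}
ground layer = {0:e}
drop-orders for the pieces not yet dropped (sum over which currently-grounded one goes next):
  1 to go: {9} 1
  2 to go: {8,9} 1
  3 to go: {7,8,9} 1
  4 to go: {5,7,8,9} 1  {6,7,8,9} 1
  5 to go: {3,5,7,8,9} 1  {4,6,7,8,9} 1  {5,6,7,8,9} 2
  6 to go: {2,3,5,7,8,9} 1  {3,5,6,7,8,9} 3  {4,5,6,7,8,9} 3
  7 to go: {1,2,3,5,7,8,9} 1  {2,3,5,6,7,8,9} 4  {3,4,5,6,7,8,9} 6
  8 to go: {1,2,3,5,6,7,8,9} 5  {2,3,4,5,6,7,8,9} 10
  if 0:e drops first: 15 orders

15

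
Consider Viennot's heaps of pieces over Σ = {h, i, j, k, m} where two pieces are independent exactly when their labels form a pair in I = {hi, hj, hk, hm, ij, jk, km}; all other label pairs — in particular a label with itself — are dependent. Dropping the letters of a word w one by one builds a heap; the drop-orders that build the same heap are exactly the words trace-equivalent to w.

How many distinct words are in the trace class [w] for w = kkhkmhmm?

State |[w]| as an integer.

560

#0=k has no predecessor
#1=k depends on [0:k]
#2=h has no predecessor
#3=k depends on [1:k]
#4=m has no predecessor
#5=h depends on [2:h]
#6=m depends on [4:m]
#7=m depends on [6:m]
sources: [0:k, 2:h, 4:m]
N(rest) = Σ N(rest − s) over sources s of rest; N(one piece) = 1:
  size 1 → [3]=1  [5]=1  [7]=1
  size 2 → [1,3]=1  [2,5]=1  [3,5]=2  [3,7]=2  [5,7]=2  [6,7]=1
  size 3 → [0,1,3]=1  [1,3,5]=3  [1,3,7]=3  [2,3,5]=3  [2,5,7]=3  [3,5,7]=6  [3,6,7]=3  [4,6,7]=1  [5,6,7]=3
  size 4 → [0,1,3,5]=4  [0,1,3,7]=4  [1,2,3,5]=6  [1,3,5,7]=12  [1,3,6,7]=6  [2,3,5,7]=12  [2,5,6,7]=6  [3,4,6,7]=4  [3,5,6,7]=12  [4,5,6,7]=4
  size 5 → [0,1,2,3,5]=10  [0,1,3,5,7]=20  [0,1,3,6,7]=10  [1,2,3,5,7]=30  [1,3,4,6,7]=10  [1,3,5,6,7]=30  [2,3,5,6,7]=30  [2,4,5,6,7]=10  [3,4,5,6,7]=20
  size 6 → [0,1,2,3,5,7]=60  [0,1,3,4,6,7]=20  [0,1,3,5,6,7]=60  [1,2,3,5,6,7]=90  [1,3,4,5,6,7]=60  [2,3,4,5,6,7]=60
  first=0(k) contributes 210
  first=2(h) contributes 140
  first=4(m) contributes 210
|[w]| = 560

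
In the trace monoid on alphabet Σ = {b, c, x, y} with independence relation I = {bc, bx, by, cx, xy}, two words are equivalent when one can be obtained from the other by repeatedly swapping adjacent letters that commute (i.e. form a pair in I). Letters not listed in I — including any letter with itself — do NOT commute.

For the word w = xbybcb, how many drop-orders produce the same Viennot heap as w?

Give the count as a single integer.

60

drop 0:x onto floor
drop 1:b onto floor
drop 2:y onto floor
drop 3:b onto {1:b}
drop 4:c onto {2:y}
drop 5:b onto {3:b}
ground layer = {0:x, 1:b, 2:y}
drop-orders for the pieces not yet dropped (sum over which currently-grounded one goes next):
  1 to go: {0} 1  {4} 1  {5} 1
  2 to go: {0,4} 2  {0,5} 2  {2,4} 1  {3,5} 1  {4,5} 2
  3 to go: {0,2,4} 3  {0,3,5} 3  {0,4,5} 6  {1,3,5} 1  {2,4,5} 3  {3,4,5} 3
  4 to go: {0,1,3,5} 4  {0,2,4,5} 12  {0,3,4,5} 12  {1,3,4,5} 4  {2,3,4,5} 6
  if 0:x drops first: 10 orders
  if 1:b drops first: 30 orders
  if 2:y drops first: 20 orders
heap linearizations: 60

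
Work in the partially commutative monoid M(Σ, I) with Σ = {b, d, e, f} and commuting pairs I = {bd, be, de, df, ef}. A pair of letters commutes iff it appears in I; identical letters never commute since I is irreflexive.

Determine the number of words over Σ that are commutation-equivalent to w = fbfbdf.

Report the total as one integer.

6

0(f) covers ∅
1(b) covers 0:f
2(f) covers 1:b
3(b) covers 2:f
4(d) covers ∅
5(f) covers 3:b
floor of heap: 0:f, 4:d
completions by unplaced set U, small U first (add the entries for U minus each lowest piece of U):
  |U|=1: {4}:1  {5}:1
  |U|=2: {3,5}:1  {4,5}:2
  |U|=3: {2,3,5}:1  {3,4,5}:3
  |U|=4: {1,2,3,5}:1  {2,3,4,5}:4
  start at 0(f): 5
  start at 4(d): 1
sum over floor = 6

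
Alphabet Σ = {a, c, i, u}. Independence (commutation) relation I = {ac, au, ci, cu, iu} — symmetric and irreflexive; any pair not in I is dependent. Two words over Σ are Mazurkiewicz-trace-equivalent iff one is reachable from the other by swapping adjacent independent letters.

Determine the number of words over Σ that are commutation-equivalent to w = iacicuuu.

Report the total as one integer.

drop 0:i onto floor
drop 1:a onto {0:i}
drop 2:c onto floor
drop 3:i onto {1:a}
drop 4:c onto {2:c}
drop 5:u onto floor
drop 6:u onto {5:u}
drop 7:u onto {6:u}
ground layer = {0:i, 2:c, 5:u}
drop-orders for the pieces not yet dropped (sum over which currently-grounded one goes next):
  1 to go: {3} 1  {4} 1  {7} 1
  2 to go: {1,3} 1  {2,4} 1  {3,4} 2  {3,7} 2  {4,7} 2  {6,7} 1
  3 to go: {0,1,3} 1  {1,3,4} 3  {1,3,7} 3  {2,3,4} 3  {2,4,7} 3  {3,4,7} 6  {3,6,7} 3  {4,6,7} 3  {5,6,7} 1
  4 to go: {0,1,3,4} 4  {0,1,3,7} 4  {1,2,3,4} 6  {1,3,4,7} 12  {1,3,6,7} 6  {2,3,4,7} 12  {2,4,6,7} 6  {3,4,6,7} 12  {3,5,6,7} 4  {4,5,6,7} 4
  5 to go: {0,1,2,3,4} 10  {0,1,3,4,7} 20  {0,1,3,6,7} 10  {1,2,3,4,7} 30  {1,3,4,6,7} 30  {1,3,5,6,7} 10  {2,3,4,6,7} 30  {2,4,5,6,7} 10  {3,4,5,6,7} 20
  6 to go: {0,1,2,3,4,7} 60  {0,1,3,4,6,7} 60  {0,1,3,5,6,7} 20  {1,2,3,4,6,7} 90  {1,3,4,5,6,7} 60  {2,3,4,5,6,7} 60
  if 0:i drops first: 210 orders
  if 2:c drops first: 140 orders
  if 5:u drops first: 210 orders
heap linearizations: 560

560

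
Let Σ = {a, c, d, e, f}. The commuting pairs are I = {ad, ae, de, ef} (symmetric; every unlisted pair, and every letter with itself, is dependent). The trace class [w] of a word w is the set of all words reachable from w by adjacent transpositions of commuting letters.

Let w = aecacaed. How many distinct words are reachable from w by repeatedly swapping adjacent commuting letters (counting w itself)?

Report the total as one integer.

12

drop 0:a onto floor
drop 1:e onto floor
drop 2:c onto {0:a, 1:e}
drop 3:a onto {2:c}
drop 4:c onto {3:a}
drop 5:a onto {4:c}
drop 6:e onto {4:c}
drop 7:d onto {4:c}
ground layer = {0:a, 1:e}
drop-orders for the pieces not yet dropped (sum over which currently-grounded one goes next):
  1 to go: {5} 1  {6} 1  {7} 1
  2 to go: {5,6} 2  {5,7} 2  {6,7} 2
  3 to go: {5,6,7} 6
  4 to go: {4,5,6,7} 6
  5 to go: {3,4,5,6,7} 6
  6 to go: {2,3,4,5,6,7} 6
  if 0:a drops first: 6 orders
  if 1:e drops first: 6 orders
heap linearizations: 12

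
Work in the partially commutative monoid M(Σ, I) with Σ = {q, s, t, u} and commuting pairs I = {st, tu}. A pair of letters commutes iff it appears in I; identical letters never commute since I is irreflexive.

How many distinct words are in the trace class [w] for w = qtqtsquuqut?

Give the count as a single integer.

piece 0:q — minimal
piece 1:t rests on {0:q}
piece 2:q rests on {1:t}
piece 3:t rests on {2:q}
piece 4:s rests on {2:q}
piece 5:q rests on {3:t, 4:s}
piece 6:u rests on {5:q}
piece 7:u rests on {6:u}
piece 8:q rests on {7:u}
piece 9:u rests on {8:q}
piece 10:t rests on {8:q}
minimal pieces: {0:q}
ways to finish when only these pieces remain (= sum over removing one remaining piece with nothing left below it):
  1 left: {9}→1  {10}→1
  2 left: {9,10}→2
  3 left: {8,9,10}→2
  4 left: {7,8,9,10}→2
  5 left: {6,7,8,9,10}→2
  6 left: {5,6,7,8,9,10}→2
  7 left: {3,5,6,7,8,9,10}→2  {4,5,6,7,8,9,10}→2
  8 left: {3,4,5,6,7,8,9,10}→4
  9 left: {2,3,4,5,6,7,8,9,10}→4
  placing 0:q first → 4 extensions

4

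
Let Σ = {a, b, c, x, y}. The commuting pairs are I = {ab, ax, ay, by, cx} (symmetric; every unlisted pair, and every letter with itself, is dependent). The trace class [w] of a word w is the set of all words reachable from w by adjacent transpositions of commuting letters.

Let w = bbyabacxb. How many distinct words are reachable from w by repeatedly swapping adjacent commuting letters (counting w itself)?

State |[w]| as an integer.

0(b) covers ∅
1(b) covers 0:b
2(y) covers ∅
3(a) covers ∅
4(b) covers 1:b
5(a) covers 3:a
6(c) covers 2:y, 4:b, 5:a
7(x) covers 2:y, 4:b
8(b) covers 6:c, 7:x
floor of heap: 0:b, 2:y, 3:a
completions by unplaced set U, small U first (add the entries for U minus each lowest piece of U):
  |U|=1: {8}:1
  |U|=2: {6,8}:1  {7,8}:1
  |U|=3: {5,6,8}:1  {6,7,8}:2
  |U|=4: {2,6,7,8}:2  {3,5,6,8}:1  {4,6,7,8}:2  {5,6,7,8}:3
  |U|=5: {1,4,6,7,8}:2  {2,4,6,7,8}:4  {2,5,6,7,8}:5  {3,5,6,7,8}:4  {4,5,6,7,8}:5
  |U|=6: {0,1,4,6,7,8}:2  {1,2,4,6,7,8}:6  {1,4,5,6,7,8}:7  {2,3,5,6,7,8}:9  {2,4,5,6,7,8}:14  {3,4,5,6,7,8}:9
  |U|=7: {0,1,2,4,6,7,8}:8  {0,1,4,5,6,7,8}:9  {1,2,4,5,6,7,8}:27  {1,3,4,5,6,7,8}:16  {2,3,4,5,6,7,8}:32
  start at 0(b): 75
  start at 2(y): 25
  start at 3(a): 44
sum over floor = 144

144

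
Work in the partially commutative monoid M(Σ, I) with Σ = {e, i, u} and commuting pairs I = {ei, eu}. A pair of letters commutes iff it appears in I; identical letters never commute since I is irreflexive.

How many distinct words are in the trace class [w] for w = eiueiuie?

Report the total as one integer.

56

#0=e has no predecessor
#1=i has no predecessor
#2=u depends on [1:i]
#3=e depends on [0:e]
#4=i depends on [2:u]
#5=u depends on [4:i]
#6=i depends on [5:u]
#7=e depends on [3:e]
sources: [0:e, 1:i]
N(rest) = Σ N(rest − s) over sources s of rest; N(one piece) = 1:
  size 1 → [6]=1  [7]=1
  size 2 → [3,7]=1  [5,6]=1  [6,7]=2
  size 3 → [0,3,7]=1  [3,6,7]=3  [4,5,6]=1  [5,6,7]=3
  size 4 → [0,3,6,7]=4  [2,4,5,6]=1  [3,5,6,7]=6  [4,5,6,7]=4
  size 5 → [0,3,5,6,7]=10  [1,2,4,5,6]=1  [2,4,5,6,7]=5  [3,4,5,6,7]=10
  size 6 → [0,3,4,5,6,7]=20  [1,2,4,5,6,7]=6  [2,3,4,5,6,7]=15
  first=0(e) contributes 21
  first=1(i) contributes 35
|[w]| = 56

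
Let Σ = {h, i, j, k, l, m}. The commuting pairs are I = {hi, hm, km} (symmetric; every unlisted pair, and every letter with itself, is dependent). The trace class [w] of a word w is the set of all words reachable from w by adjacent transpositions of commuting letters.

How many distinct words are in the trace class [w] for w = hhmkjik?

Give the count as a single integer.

0(h) covers ∅
1(h) covers 0:h
2(m) covers ∅
3(k) covers 1:h
4(j) covers 2:m, 3:k
5(i) covers 4:j
6(k) covers 5:i
floor of heap: 0:h, 2:m
completions by unplaced set U, small U first (add the entries for U minus each lowest piece of U):
  |U|=1: {6}:1
  |U|=2: {5,6}:1
  |U|=3: {4,5,6}:1
  |U|=4: {2,4,5,6}:1  {3,4,5,6}:1
  |U|=5: {1,3,4,5,6}:1  {2,3,4,5,6}:2
  start at 0(h): 3
  start at 2(m): 1
sum over floor = 4

4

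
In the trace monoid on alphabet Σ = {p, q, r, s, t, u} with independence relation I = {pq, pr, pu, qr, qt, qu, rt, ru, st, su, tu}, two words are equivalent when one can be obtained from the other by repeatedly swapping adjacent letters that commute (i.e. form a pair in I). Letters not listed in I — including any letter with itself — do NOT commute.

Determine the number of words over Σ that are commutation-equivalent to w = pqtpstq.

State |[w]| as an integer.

13

drop 0:p onto floor
drop 1:q onto floor
drop 2:t onto {0:p}
drop 3:p onto {2:t}
drop 4:s onto {1:q, 3:p}
drop 5:t onto {3:p}
drop 6:q onto {4:s}
ground layer = {0:p, 1:q}
drop-orders for the pieces not yet dropped (sum over which currently-grounded one goes next):
  1 to go: {5} 1  {6} 1
  2 to go: {4,6} 1  {5,6} 2
  3 to go: {1,4,6} 1  {4,5,6} 3
  4 to go: {1,4,5,6} 4  {3,4,5,6} 3
  5 to go: {1,3,4,5,6} 7  {2,3,4,5,6} 3
  if 0:p drops first: 10 orders
  if 1:q drops first: 3 orders
heap linearizations: 13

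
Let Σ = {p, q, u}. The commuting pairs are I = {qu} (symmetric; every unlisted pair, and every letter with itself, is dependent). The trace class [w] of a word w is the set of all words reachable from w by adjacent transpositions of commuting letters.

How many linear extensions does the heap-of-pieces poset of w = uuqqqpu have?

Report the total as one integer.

10

drop 0:u onto floor
drop 1:u onto {0:u}
drop 2:q onto floor
drop 3:q onto {2:q}
drop 4:q onto {3:q}
drop 5:p onto {1:u, 4:q}
drop 6:u onto {5:p}
ground layer = {0:u, 2:q}
drop-orders for the pieces not yet dropped (sum over which currently-grounded one goes next):
  1 to go: {6} 1
  2 to go: {5,6} 1
  3 to go: {1,5,6} 1  {4,5,6} 1
  4 to go: {0,1,5,6} 1  {1,4,5,6} 2  {3,4,5,6} 1
  5 to go: {0,1,4,5,6} 3  {1,3,4,5,6} 3  {2,3,4,5,6} 1
  if 0:u drops first: 4 orders
  if 2:q drops first: 6 orders
heap linearizations: 10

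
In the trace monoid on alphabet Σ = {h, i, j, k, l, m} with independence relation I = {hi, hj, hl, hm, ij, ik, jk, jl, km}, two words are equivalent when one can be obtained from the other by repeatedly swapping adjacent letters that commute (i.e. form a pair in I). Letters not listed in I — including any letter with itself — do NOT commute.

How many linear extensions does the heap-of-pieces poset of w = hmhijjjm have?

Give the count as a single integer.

112

piece 0:h — minimal
piece 1:m — minimal
piece 2:h rests on {0:h}
piece 3:i rests on {1:m}
piece 4:j rests on {1:m}
piece 5:j rests on {4:j}
piece 6:j rests on {5:j}
piece 7:m rests on {3:i, 6:j}
minimal pieces: {0:h, 1:m}
ways to finish when only these pieces remain (= sum over removing one remaining piece with nothing left below it):
  1 left: {2}→1  {7}→1
  2 left: {0,2}→1  {2,7}→2  {3,7}→1  {6,7}→1
  3 left: {0,2,7}→3  {2,3,7}→3  {2,6,7}→3  {3,6,7}→2  {5,6,7}→1
  4 left: {0,2,3,7}→6  {0,2,6,7}→6  {2,3,6,7}→8  {2,5,6,7}→4  {3,5,6,7}→3  {4,5,6,7}→1
  5 left: {0,2,3,6,7}→20  {0,2,5,6,7}→10  {2,3,5,6,7}→15  {2,4,5,6,7}→5  {3,4,5,6,7}→4
  6 left: {0,2,3,5,6,7}→45  {0,2,4,5,6,7}→15  {1,3,4,5,6,7}→4  {2,3,4,5,6,7}→24
  placing 0:h first → 28 extensions
  placing 1:m first → 84 extensions
total linear extensions = 112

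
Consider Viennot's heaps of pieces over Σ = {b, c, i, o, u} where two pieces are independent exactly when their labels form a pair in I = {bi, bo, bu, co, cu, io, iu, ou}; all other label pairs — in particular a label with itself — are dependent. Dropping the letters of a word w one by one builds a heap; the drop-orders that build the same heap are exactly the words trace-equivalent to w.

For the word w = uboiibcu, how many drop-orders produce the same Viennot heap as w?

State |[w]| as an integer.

1008

piece 0:u — minimal
piece 1:b — minimal
piece 2:o — minimal
piece 3:i — minimal
piece 4:i rests on {3:i}
piece 5:b rests on {1:b}
piece 6:c rests on {4:i, 5:b}
piece 7:u rests on {0:u}
minimal pieces: {0:u, 1:b, 2:o, 3:i}
ways to finish when only these pieces remain (= sum over removing one remaining piece with nothing left below it):
  1 left: {2}→1  {6}→1  {7}→1
  2 left: {0,7}→1  {2,6}→2  {2,7}→2  {4,6}→1  {5,6}→1  {6,7}→2
  3 left: {0,2,7}→3  {0,6,7}→3  {1,5,6}→1  {2,4,6}→3  {2,5,6}→3  {2,6,7}→6  {3,4,6}→1  {4,5,6}→2  {4,6,7}→3  {5,6,7}→3
  4 left: {0,2,6,7}→12  {0,4,6,7}→6  {0,5,6,7}→6  {1,2,5,6}→4  {1,4,5,6}→3  {1,5,6,7}→4  {2,3,4,6}→4  {2,4,5,6}→8  {2,4,6,7}→12  {2,5,6,7}→12  {3,4,5,6}→3  {3,4,6,7}→4  {4,5,6,7}→8
  5 left: {0,1,5,6,7}→10  {0,2,4,6,7}→30  {0,2,5,6,7}→30  {0,3,4,6,7}→10  {0,4,5,6,7}→20  {1,2,4,5,6}→15  {1,2,5,6,7}→20  {1,3,4,5,6}→6  {1,4,5,6,7}→15  {2,3,4,5,6}→15  {2,3,4,6,7}→20  {2,4,5,6,7}→40  {3,4,5,6,7}→15
  6 left: {0,1,2,5,6,7}→60  {0,1,4,5,6,7}→45  {0,2,3,4,6,7}→60  {0,2,4,5,6,7}→120  {0,3,4,5,6,7}→45  {1,2,3,4,5,6}→36  {1,2,4,5,6,7}→90  {1,3,4,5,6,7}→36  {2,3,4,5,6,7}→90
  placing 0:u first → 252 extensions
  placing 1:b first → 315 extensions
  placing 2:o first → 126 extensions
  placing 3:i first → 315 extensions
total linear extensions = 1008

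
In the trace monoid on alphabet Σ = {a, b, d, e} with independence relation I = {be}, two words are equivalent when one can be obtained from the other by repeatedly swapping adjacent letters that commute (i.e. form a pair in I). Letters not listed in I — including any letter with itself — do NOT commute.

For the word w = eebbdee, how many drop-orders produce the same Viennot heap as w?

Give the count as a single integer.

0(e) covers ∅
1(e) covers 0:e
2(b) covers ∅
3(b) covers 2:b
4(d) covers 1:e, 3:b
5(e) covers 4:d
6(e) covers 5:e
floor of heap: 0:e, 2:b
completions by unplaced set U, small U first (add the entries for U minus each lowest piece of U):
  |U|=1: {6}:1
  |U|=2: {5,6}:1
  |U|=3: {4,5,6}:1
  |U|=4: {1,4,5,6}:1  {3,4,5,6}:1
  |U|=5: {0,1,4,5,6}:1  {1,3,4,5,6}:2  {2,3,4,5,6}:1
  start at 0(e): 3
  start at 2(b): 3
sum over floor = 6

6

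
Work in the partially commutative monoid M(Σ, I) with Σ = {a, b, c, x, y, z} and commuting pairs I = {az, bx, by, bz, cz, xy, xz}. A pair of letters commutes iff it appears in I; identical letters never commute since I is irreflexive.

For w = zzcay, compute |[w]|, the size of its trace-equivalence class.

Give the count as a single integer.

drop 0:z onto floor
drop 1:z onto {0:z}
drop 2:c onto floor
drop 3:a onto {2:c}
drop 4:y onto {1:z, 3:a}
ground layer = {0:z, 2:c}
drop-orders for the pieces not yet dropped (sum over which currently-grounded one goes next):
  1 to go: {4} 1
  2 to go: {1,4} 1  {3,4} 1
  3 to go: {0,1,4} 1  {1,3,4} 2  {2,3,4} 1
  if 0:z drops first: 3 orders
  if 2:c drops first: 3 orders
heap linearizations: 6

6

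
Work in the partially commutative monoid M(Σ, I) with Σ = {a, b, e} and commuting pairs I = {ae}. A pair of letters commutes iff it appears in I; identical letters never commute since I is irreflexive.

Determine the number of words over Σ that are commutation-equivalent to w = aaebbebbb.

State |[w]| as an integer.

3

0(a) covers ∅
1(a) covers 0:a
2(e) covers ∅
3(b) covers 1:a, 2:e
4(b) covers 3:b
5(e) covers 4:b
6(b) covers 5:e
7(b) covers 6:b
8(b) covers 7:b
floor of heap: 0:a, 2:e
completions by unplaced set U, small U first (add the entries for U minus each lowest piece of U):
  |U|=1: {8}:1
  |U|=2: {7,8}:1
  |U|=3: {6,7,8}:1
  |U|=4: {5,6,7,8}:1
  |U|=5: {4,5,6,7,8}:1
  |U|=6: {3,4,5,6,7,8}:1
  |U|=7: {1,3,4,5,6,7,8}:1  {2,3,4,5,6,7,8}:1
  start at 0(a): 2
  start at 2(e): 1
sum over floor = 3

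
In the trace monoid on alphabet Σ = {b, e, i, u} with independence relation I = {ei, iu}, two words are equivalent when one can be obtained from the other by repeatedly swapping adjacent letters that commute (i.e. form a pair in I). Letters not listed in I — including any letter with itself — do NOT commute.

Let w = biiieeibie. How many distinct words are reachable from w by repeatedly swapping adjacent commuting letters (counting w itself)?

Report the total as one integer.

30

drop 0:b onto floor
drop 1:i onto {0:b}
drop 2:i onto {1:i}
drop 3:i onto {2:i}
drop 4:e onto {0:b}
drop 5:e onto {4:e}
drop 6:i onto {3:i}
drop 7:b onto {5:e, 6:i}
drop 8:i onto {7:b}
drop 9:e onto {7:b}
ground layer = {0:b}
drop-orders for the pieces not yet dropped (sum over which currently-grounded one goes next):
  1 to go: {8} 1  {9} 1
  2 to go: {8,9} 2
  3 to go: {7,8,9} 2
  4 to go: {5,7,8,9} 2  {6,7,8,9} 2
  5 to go: {3,6,7,8,9} 2  {4,5,7,8,9} 2  {5,6,7,8,9} 4
  6 to go: {2,3,6,7,8,9} 2  {3,5,6,7,8,9} 6  {4,5,6,7,8,9} 6
  7 to go: {1,2,3,6,7,8,9} 2  {2,3,5,6,7,8,9} 8  {3,4,5,6,7,8,9} 12
  8 to go: {1,2,3,5,6,7,8,9} 10  {2,3,4,5,6,7,8,9} 20
  if 0:b drops first: 30 orders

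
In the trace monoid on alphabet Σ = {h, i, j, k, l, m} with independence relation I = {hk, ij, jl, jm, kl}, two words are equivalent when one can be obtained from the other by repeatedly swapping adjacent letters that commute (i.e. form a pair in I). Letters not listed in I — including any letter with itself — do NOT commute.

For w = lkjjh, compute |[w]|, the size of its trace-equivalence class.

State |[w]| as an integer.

drop 0:l onto floor
drop 1:k onto floor
drop 2:j onto {1:k}
drop 3:j onto {2:j}
drop 4:h onto {0:l, 3:j}
ground layer = {0:l, 1:k}
drop-orders for the pieces not yet dropped (sum over which currently-grounded one goes next):
  1 to go: {4} 1
  2 to go: {0,4} 1  {3,4} 1
  3 to go: {0,3,4} 2  {2,3,4} 1
  if 0:l drops first: 1 orders
  if 1:k drops first: 3 orders
heap linearizations: 4

4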